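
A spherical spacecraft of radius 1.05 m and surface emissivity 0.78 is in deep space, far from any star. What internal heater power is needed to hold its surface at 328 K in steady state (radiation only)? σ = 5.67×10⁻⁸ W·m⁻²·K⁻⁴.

P ≈ 7090 W

P = εσ·4πr²·T⁴.
4πr² = 13.85 m²; T⁴ = 1.157×10¹⁰ K⁴.
P = 0.78·5.67×10⁻⁸·13.85·1.157×10¹⁰.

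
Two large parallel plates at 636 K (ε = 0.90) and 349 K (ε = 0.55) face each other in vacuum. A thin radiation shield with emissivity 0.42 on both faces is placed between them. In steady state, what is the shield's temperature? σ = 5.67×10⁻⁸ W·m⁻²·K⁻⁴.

T_s ≈ 560 K

In steady state the net flux on the hot side equals that on the cold side.
σ(T₁⁴−T_s⁴)/D₁ = σ(T_s⁴−T₂⁴)/D₂, with D₁ = 1/ε₁+1/ε_s−1 = 2.492, D₂ = 1/ε_s+1/ε₂−1 = 3.199.
Solve for T_s⁴: T_s⁴ = (D₂·T₁⁴ + D₁·T₂⁴)/(D₁+D₂) = 9.847×10¹⁰ K⁴.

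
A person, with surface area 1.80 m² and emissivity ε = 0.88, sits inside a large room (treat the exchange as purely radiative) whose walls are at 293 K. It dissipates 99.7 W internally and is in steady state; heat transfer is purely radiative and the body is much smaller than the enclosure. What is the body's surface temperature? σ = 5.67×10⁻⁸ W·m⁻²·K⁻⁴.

For a small grey body in a large enclosure, net radiated power = εσA(T⁴ − T_w⁴).
Steady state: P = εσA(T⁴ − T_w⁴) with A = 1.80 m².
T⁴ = P/(εσA) + T_w⁴ = 99.7/(0.88·5.67×10⁻⁸·1.800) + (293)⁴
    = 1.110×10⁹ + 7.370×10⁹ = 8.480×10⁹ K⁴.

T ≈ 303 K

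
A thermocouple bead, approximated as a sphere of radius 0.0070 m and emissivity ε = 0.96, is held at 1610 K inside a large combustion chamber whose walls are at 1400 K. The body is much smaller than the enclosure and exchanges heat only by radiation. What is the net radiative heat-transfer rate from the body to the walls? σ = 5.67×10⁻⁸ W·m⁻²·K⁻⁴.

For a small grey body in a large enclosure: P_net = εσA(T_body⁴ − T_wall⁴).
A = 4πr² = 6.158×10⁻⁴ m²; T_body⁴ − T_wall⁴ = 6.719×10¹² − 3.842×10¹² = 2.877×10¹² K⁴.
|P_net| = 0.96·5.67×10⁻⁸·6.158×10⁻⁴·2.877×10¹².

P_net ≈ 96.4 W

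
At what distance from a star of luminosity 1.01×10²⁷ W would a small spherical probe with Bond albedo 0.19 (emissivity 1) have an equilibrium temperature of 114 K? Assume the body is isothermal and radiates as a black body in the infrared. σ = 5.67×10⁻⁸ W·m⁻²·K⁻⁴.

For an isothermal black-emitting sphere, (1−a)S·πr² = σ·4πr²·T⁴ ⇒ S = 4σT⁴/(1−a).
S = 4·5.67×10⁻⁸·(114)⁴/0.810 = 47.29 W/m².
Flux falls as S = L/(4πd²), so d = √(L/(4πS)) = √(1.01×10²⁷/(4π·47.29)).

d ≈ 1.30×10¹² m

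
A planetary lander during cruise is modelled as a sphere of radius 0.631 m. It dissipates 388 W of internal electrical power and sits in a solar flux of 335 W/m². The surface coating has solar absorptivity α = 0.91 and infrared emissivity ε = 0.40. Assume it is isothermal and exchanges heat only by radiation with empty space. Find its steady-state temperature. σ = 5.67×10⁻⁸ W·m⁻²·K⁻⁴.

At steady state, absorbed solar power + internal power = radiated power.
Absorbed: α·S·A_cross = 0.91·335·1.251 = 381.3 W (cross-section πr²).
Total input = 381.3 + 388 = 769.3 W.
Radiated: εσ·A_surf·T⁴ with A_surf = 4πr² = 5.003 m².
T⁴ = 769.3/(0.40·5.67×10⁻⁸·5.003) = 6.780×10⁹ K⁴.

T ≈ 287 K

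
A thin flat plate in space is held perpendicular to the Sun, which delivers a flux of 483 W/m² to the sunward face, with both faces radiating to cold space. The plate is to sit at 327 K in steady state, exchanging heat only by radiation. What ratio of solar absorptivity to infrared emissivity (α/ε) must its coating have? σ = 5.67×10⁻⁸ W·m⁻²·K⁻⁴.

Balance: αS·A = εσ·2A·T⁴ ⇒ α/ε = 2σT⁴/S.
α/ε = 2·5.67×10⁻⁸·(327)⁴/483 = 2·5.67×10⁻⁸·1.143×10¹⁰/483.

α/ε ≈ 2.68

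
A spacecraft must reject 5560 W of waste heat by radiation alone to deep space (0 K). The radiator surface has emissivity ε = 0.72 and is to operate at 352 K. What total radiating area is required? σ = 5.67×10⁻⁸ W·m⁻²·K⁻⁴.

A ≈ 8.87 m²

P = εσA T⁴ ⇒ A = P/(εσT⁴).
T⁴ = 1.535×10¹⁰ K⁴.
A = 5560/(0.72 × 5.67×10⁻⁸ × 1.535×10¹⁰).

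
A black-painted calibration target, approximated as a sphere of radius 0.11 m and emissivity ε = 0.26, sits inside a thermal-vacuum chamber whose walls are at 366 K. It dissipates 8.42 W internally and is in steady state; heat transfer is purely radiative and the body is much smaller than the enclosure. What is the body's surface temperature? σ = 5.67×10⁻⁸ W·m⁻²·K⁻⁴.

For a small grey body in a large enclosure, net radiated power = εσA(T⁴ − T_w⁴).
Steady state: P = εσA(T⁴ − T_w⁴) with A = 4πr² = 0.1521 m².
T⁴ = P/(εσA) + T_w⁴ = 8.42/(0.26·5.67×10⁻⁸·0.1521) + (366)⁴
    = 3.756×10⁹ + 1.794×10¹⁰ = 2.170×10¹⁰ K⁴.

T ≈ 384 K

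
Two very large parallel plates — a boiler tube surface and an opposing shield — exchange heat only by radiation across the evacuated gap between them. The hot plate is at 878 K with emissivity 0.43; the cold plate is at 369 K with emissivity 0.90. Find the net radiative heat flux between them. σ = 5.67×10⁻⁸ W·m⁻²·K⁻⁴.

For two infinite grey parallel plates, q = σ(T₁⁴ − T₂⁴)/(1/ε₁ + 1/ε₂ − 1).
T₁⁴ − T₂⁴ = 5.943×10¹¹ − 1.854×10¹⁰ = 5.757×10¹¹ K⁴.
1/ε₁ + 1/ε₂ − 1 = 2.326 + 1.111 − 1 = 2.437.
q = 5.67×10⁻⁸ × 5.757×10¹¹ / 2.437.

q ≈ 13400 W/m²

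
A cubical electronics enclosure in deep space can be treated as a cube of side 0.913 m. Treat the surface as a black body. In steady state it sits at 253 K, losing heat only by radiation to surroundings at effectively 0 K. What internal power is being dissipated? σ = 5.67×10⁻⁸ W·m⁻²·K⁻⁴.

Steady state: P = εσA T⁴.
A = 6L² = 5.001 m²; T⁴ = (253)⁴ = 4.097×10⁹ K⁴.
P = 1.0 × 5.67×10⁻⁸ × 5.001 × 4.097×10⁹.

P ≈ 1160 W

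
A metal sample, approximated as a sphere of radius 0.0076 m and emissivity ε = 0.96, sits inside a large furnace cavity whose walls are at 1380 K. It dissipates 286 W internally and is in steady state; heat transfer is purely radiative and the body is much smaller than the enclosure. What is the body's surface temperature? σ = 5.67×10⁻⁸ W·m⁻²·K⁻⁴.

For a small grey body in a large enclosure, net radiated power = εσA(T⁴ − T_w⁴).
Steady state: P = εσA(T⁴ − T_w⁴) with A = 4πr² = 7.258×10⁻⁴ m².
T⁴ = P/(εσA) + T_w⁴ = 286/(0.96·5.67×10⁻⁸·7.258×10⁻⁴) + (1380)⁴
    = 7.239×10¹² + 3.627×10¹² = 1.087×10¹³ K⁴.

T ≈ 1820 K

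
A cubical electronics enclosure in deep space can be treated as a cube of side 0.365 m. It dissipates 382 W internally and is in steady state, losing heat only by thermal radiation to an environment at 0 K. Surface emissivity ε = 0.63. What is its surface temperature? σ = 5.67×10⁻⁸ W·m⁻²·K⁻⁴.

T ≈ 340 K

Steady state: internal power = radiated power, P = εσA T⁴.
Radiating area A = 6L² = 0.7994 m².
T⁴ = P/(εσA) = 382/(0.63·5.67×10⁻⁸·0.7994) = 1.338×10¹⁰ K⁴.
T = (1.338×10¹⁰)^(1/4).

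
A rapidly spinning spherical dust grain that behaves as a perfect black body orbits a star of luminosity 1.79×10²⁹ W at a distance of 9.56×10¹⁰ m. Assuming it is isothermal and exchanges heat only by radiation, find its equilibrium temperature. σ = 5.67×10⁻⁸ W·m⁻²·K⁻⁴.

T ≈ 1620 K

First find the stellar flux at distance d: S = L/(4πd²) = 1.79×10²⁹/(4π·(9.56×10¹⁰)²) = 1.559×10⁶ W/m².
For an isothermal sphere, absorbed (1−a)S·πr² = emitted σ·4πr²·T⁴, so T⁴ = (1−a)S/(4σ).
T⁴ = 1.00·1.559×10⁶/(4·5.67×10⁻⁸) = 6.872×10¹² K⁴.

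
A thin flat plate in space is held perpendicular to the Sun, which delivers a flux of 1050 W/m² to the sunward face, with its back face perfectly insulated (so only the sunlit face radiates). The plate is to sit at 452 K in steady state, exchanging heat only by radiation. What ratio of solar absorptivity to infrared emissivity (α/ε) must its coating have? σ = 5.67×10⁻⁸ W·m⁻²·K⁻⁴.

Balance: αS·A = εσ·1A·T⁴ ⇒ α/ε = σT⁴/S.
α/ε = 5.67×10⁻⁸·(452)⁴/1050 = 5.67×10⁻⁸·4.174×10¹⁰/1050.

α/ε ≈ 2.25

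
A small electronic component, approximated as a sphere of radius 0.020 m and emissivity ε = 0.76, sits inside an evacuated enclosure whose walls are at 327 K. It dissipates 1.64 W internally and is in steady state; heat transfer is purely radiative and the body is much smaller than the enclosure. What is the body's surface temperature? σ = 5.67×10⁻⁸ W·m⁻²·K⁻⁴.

For a small grey body in a large enclosure, net radiated power = εσA(T⁴ − T_w⁴).
Steady state: P = εσA(T⁴ − T_w⁴) with A = 4πr² = 0.005027 m².
T⁴ = P/(εσA) + T_w⁴ = 1.64/(0.76·5.67×10⁻⁸·0.005027) + (327)⁴
    = 7.571×10⁹ + 1.143×10¹⁰ = 1.901×10¹⁰ K⁴.

T ≈ 371 K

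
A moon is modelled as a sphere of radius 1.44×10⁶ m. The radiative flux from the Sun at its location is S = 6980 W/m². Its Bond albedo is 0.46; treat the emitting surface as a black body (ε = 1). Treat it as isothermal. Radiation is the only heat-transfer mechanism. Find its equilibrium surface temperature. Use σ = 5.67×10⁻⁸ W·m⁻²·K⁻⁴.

At equilibrium, absorbed power = emitted power.
Absorbing cross-section = πr² = 6.514×10¹² m²; emitting surface = 4πr² = 2.606×10¹³ m² (ratio 4).
(1−a)S·A_cross = εσ·A_surf·T⁴  ⇒  T⁴ = (1−a)S/(4σ).
T⁴ = 0.540·6980/(4·5.67×10⁻⁸) = 1.662×10¹⁰ K⁴.
T = (1.662×10¹⁰)^(1/4).

T ≈ 359 K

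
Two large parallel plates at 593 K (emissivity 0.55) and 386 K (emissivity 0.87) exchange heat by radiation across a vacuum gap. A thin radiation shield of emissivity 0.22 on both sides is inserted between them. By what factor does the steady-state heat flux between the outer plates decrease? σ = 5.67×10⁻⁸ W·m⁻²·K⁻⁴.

factor ≈ 5.11

Without shield: q₀ = σΔ(T⁴)/(1/ε₁+1/ε₂−1) with denominator 1.968.
With shield the two gaps are in series; the resistances add: (1/ε₁+1/ε_s−1)+(1/ε_s+1/ε₂−1) = 5.364+4.695 = 10.06.
Heat-flux ratio q₀/q = 10.06/1.968.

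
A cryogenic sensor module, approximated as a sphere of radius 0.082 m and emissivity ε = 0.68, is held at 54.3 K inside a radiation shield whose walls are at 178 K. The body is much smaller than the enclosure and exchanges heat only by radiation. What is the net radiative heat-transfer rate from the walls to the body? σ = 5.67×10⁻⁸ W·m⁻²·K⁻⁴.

P_net ≈ 3.24 W

For a small grey body in a large enclosure: P_net = εσA(T_body⁴ − T_wall⁴).
A = 4πr² = 0.08450 m²; T_body⁴ − T_wall⁴ = 8.694×10⁶ − 1.004×10⁹ = -9.952×10⁸ K⁴.
|P_net| = 0.68·5.67×10⁻⁸·0.08450·9.952×10⁸.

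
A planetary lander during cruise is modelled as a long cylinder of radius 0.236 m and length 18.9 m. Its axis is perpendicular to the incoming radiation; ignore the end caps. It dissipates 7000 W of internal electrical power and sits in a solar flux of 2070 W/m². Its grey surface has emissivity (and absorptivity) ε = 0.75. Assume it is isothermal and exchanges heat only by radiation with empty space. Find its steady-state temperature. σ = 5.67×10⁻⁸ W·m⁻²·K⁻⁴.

T ≈ 364 K

At steady state, absorbed solar power + internal power = radiated power.
Absorbed: α·S·A_cross = 0.75·2070·8.921 = 13850 W (cross-section 2rL).
Total input = 13850 + 7000 = 20850 W.
Radiated: εσ·A_surf·T⁴ with A_surf = 2πrL = 28.03 m².
T⁴ = 20850/(0.75·5.67×10⁻⁸·28.03) = 1.749×10¹⁰ K⁴.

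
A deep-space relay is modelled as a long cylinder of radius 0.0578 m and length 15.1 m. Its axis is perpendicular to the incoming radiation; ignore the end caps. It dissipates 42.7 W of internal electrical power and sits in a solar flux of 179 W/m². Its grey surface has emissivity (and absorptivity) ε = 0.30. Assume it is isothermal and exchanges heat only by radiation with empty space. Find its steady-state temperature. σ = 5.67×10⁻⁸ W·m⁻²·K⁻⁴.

T ≈ 196 K

At steady state, absorbed solar power + internal power = radiated power.
Absorbed: α·S·A_cross = 0.30·179·1.746 = 93.74 W (cross-section 2rL).
Total input = 93.74 + 42.7 = 136.4 W.
Radiated: εσ·A_surf·T⁴ with A_surf = 2πrL = 5.484 m².
T⁴ = 136.4/(0.30·5.67×10⁻⁸·5.484) = 1.463×10⁹ K⁴.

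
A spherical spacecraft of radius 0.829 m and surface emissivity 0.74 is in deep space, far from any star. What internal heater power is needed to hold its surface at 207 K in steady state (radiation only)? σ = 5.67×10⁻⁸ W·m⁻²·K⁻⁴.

P = εσ·4πr²·T⁴.
4πr² = 8.636 m²; T⁴ = 1.836×10⁹ K⁴.
P = 0.74·5.67×10⁻⁸·8.636·1.836×10⁹.

P ≈ 665 W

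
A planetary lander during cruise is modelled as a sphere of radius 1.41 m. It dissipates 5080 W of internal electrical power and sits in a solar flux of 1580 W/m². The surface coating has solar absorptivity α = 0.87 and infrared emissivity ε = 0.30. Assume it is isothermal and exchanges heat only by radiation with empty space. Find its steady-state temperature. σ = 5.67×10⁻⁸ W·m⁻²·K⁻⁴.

At steady state, absorbed solar power + internal power = radiated power.
Absorbed: α·S·A_cross = 0.87·1580·6.246 = 8585 W (cross-section πr²).
Total input = 8585 + 5080 = 13670 W.
Radiated: εσ·A_surf·T⁴ with A_surf = 4πr² = 24.98 m².
T⁴ = 13670/(0.30·5.67×10⁻⁸·24.98) = 3.216×10¹⁰ K⁴.

T ≈ 423 K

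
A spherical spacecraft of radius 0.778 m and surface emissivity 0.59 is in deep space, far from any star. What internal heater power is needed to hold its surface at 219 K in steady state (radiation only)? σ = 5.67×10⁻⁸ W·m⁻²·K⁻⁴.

P ≈ 585 W

P = εσ·4πr²·T⁴.
4πr² = 7.606 m²; T⁴ = 2.300×10⁹ K⁴.
P = 0.59·5.67×10⁻⁸·7.606·2.300×10⁹.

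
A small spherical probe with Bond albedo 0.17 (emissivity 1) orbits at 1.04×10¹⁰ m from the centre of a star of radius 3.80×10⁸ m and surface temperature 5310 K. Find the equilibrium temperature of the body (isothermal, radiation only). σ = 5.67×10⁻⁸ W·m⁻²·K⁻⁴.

The star's surface emits σT_*⁴; at distance d the flux is S = σT_*⁴(R_*/d)².
S = 5.67×10⁻⁸·(5310)⁴·(3.80×10⁸/1.04×10¹⁰)² = 60180 W/m².
For an isothermal sphere T⁴ = (1−a)S/(4σ) = 2.202×10¹¹ K⁴.

T ≈ 685 K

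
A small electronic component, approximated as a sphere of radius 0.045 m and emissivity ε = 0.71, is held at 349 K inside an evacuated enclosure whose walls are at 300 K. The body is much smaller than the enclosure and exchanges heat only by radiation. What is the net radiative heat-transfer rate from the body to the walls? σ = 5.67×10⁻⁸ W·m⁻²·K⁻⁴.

P_net ≈ 6.90 W

For a small grey body in a large enclosure: P_net = εσA(T_body⁴ − T_wall⁴).
A = 4πr² = 0.02545 m²; T_body⁴ − T_wall⁴ = 1.484×10¹⁰ − 8.100×10⁹ = 6.735×10⁹ K⁴.
|P_net| = 0.71·5.67×10⁻⁸·0.02545·6.735×10⁹.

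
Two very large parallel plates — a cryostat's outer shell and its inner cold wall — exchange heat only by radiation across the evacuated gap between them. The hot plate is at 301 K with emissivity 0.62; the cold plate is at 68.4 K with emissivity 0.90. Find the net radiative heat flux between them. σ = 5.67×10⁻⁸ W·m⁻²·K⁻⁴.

For two infinite grey parallel plates, q = σ(T₁⁴ − T₂⁴)/(1/ε₁ + 1/ε₂ − 1).
T₁⁴ − T₂⁴ = 8.209×10⁹ − 2.189×10⁷ = 8.187×10⁹ K⁴.
1/ε₁ + 1/ε₂ − 1 = 1.613 + 1.111 − 1 = 1.724.
q = 5.67×10⁻⁸ × 8.187×10⁹ / 1.724.

q ≈ 269 W/m²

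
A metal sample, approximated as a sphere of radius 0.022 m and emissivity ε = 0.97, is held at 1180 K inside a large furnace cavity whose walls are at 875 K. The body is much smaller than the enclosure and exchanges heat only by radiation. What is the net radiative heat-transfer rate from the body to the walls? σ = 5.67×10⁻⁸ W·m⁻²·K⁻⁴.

P_net ≈ 452 W

For a small grey body in a large enclosure: P_net = εσA(T_body⁴ − T_wall⁴).
A = 4πr² = 0.006082 m²; T_body⁴ − T_wall⁴ = 1.939×10¹² − 5.862×10¹¹ = 1.353×10¹² K⁴.
|P_net| = 0.97·5.67×10⁻⁸·0.006082·1.353×10¹².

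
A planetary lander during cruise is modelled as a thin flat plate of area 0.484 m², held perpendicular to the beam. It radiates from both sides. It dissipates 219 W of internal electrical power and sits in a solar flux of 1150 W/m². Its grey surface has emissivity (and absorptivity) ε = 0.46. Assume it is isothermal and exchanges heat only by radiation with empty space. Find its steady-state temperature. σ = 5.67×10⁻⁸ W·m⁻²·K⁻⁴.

T ≈ 370 K

At steady state, absorbed solar power + internal power = radiated power.
Absorbed: α·S·A_cross = 0.46·1150·0.4840 = 256.0 W (cross-section A).
Total input = 256.0 + 219 = 475.0 W.
Radiated: εσ·A_surf·T⁴ with A_surf = 2A = 0.9680 m².
T⁴ = 475.0/(0.46·5.67×10⁻⁸·0.9680) = 1.882×10¹⁰ K⁴.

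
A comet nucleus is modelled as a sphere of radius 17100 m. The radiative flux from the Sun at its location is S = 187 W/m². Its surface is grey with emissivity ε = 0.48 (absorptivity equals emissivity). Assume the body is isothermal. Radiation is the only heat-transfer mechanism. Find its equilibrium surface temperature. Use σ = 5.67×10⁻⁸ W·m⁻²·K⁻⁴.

At equilibrium, absorbed power = emitted power.
Absorbing cross-section = πr² = 9.186×10⁸ m²; emitting surface = 4πr² = 3.675×10⁹ m² (ratio 4).
εS·A_cross = εσ·A_surf·T⁴  ⇒  T⁴ = S/(4σ)   (ε cancels).
T⁴ = 187/(4·5.67×10⁻⁸) = 8.245×10⁸ K⁴.
T = (8.245×10⁸)^(1/4).

T ≈ 169 K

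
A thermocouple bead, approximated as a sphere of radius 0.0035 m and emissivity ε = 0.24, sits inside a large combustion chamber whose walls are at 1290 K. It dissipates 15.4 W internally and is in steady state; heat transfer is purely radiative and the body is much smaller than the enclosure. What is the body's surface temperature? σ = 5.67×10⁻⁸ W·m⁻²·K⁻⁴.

T ≈ 1780 K

For a small grey body in a large enclosure, net radiated power = εσA(T⁴ − T_w⁴).
Steady state: P = εσA(T⁴ − T_w⁴) with A = 4πr² = 1.539×10⁻⁴ m².
T⁴ = P/(εσA) + T_w⁴ = 15.4/(0.24·5.67×10⁻⁸·1.539×10⁻⁴) + (1290)⁴
    = 7.352×10¹² + 2.769×10¹² = 1.012×10¹³ K⁴.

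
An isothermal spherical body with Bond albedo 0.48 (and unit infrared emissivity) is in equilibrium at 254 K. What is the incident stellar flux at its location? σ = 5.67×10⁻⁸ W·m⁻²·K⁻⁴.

S ≈ 1820 W/m²

(1−a)S·πr² = σ·4πr²·T⁴ ⇒ S = 4σT⁴/(1−a).
S = 4·5.67×10⁻⁸·4.162×10⁹/0.520.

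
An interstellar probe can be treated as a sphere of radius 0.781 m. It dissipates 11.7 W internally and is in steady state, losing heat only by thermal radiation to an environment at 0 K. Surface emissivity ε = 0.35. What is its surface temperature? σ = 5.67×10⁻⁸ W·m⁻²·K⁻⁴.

Steady state: internal power = radiated power, P = εσA T⁴.
Radiating area A = 4πr² = 7.665 m².
T⁴ = P/(εσA) = 11.7/(0.35·5.67×10⁻⁸·7.665) = 7.692×10⁷ K⁴.
T = (7.692×10⁷)^(1/4).

T ≈ 93.6 K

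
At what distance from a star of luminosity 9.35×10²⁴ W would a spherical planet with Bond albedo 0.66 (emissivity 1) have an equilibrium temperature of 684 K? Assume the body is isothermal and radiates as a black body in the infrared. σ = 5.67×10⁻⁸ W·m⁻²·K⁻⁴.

For an isothermal black-emitting sphere, (1−a)S·πr² = σ·4πr²·T⁴ ⇒ S = 4σT⁴/(1−a).
S = 4·5.67×10⁻⁸·(684)⁴/0.340 = 1.460×10⁵ W/m².
Flux falls as S = L/(4πd²), so d = √(L/(4πS)) = √(9.35×10²⁴/(4π·1.460×10⁵)).

d ≈ 2.26×10⁹ m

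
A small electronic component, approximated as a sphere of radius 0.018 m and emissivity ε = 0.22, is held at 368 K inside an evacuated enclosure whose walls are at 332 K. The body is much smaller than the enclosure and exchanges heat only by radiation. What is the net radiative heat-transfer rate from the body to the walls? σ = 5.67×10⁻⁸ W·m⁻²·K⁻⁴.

For a small grey body in a large enclosure: P_net = εσA(T_body⁴ − T_wall⁴).
A = 4πr² = 0.004072 m²; T_body⁴ − T_wall⁴ = 1.834×10¹⁰ − 1.215×10¹⁰ = 6.190×10⁹ K⁴.
|P_net| = 0.22·5.67×10⁻⁸·0.004072·6.190×10⁹.

P_net ≈ 0.314 W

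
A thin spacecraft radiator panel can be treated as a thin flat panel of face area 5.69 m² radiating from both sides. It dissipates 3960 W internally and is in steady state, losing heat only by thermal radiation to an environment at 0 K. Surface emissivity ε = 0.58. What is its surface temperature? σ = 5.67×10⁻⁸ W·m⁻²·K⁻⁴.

T ≈ 321 K

Steady state: internal power = radiated power, P = εσA T⁴.
Radiating area A = 2·5.69 = 11.38 m².
T⁴ = P/(εσA) = 3960/(0.58·5.67×10⁻⁸·11.38) = 1.058×10¹⁰ K⁴.
T = (1.058×10¹⁰)^(1/4).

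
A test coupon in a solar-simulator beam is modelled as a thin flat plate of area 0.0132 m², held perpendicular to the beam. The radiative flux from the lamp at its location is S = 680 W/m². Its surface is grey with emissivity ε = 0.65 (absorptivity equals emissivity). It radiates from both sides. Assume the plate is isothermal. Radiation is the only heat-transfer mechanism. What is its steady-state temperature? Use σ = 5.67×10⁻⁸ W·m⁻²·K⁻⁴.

T ≈ 278 K

At equilibrium, absorbed power = emitted power.
Absorbing cross-section = A = 0.01320 m²; emitting surface = 2A = 0.02640 m² (ratio 2).
εS·A_cross = εσ·A_surf·T⁴  ⇒  T⁴ = S/(2σ)   (ε cancels).
T⁴ = 680/(2·5.67×10⁻⁸) = 5.996×10⁹ K⁴.
T = (5.996×10⁹)^(1/4).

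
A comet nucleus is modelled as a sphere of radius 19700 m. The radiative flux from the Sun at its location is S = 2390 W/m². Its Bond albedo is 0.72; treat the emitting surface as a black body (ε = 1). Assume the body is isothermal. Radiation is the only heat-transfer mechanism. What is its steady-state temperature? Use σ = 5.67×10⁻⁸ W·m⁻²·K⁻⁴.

At equilibrium, absorbed power = emitted power.
Absorbing cross-section = πr² = 1.219×10⁹ m²; emitting surface = 4πr² = 4.877×10⁹ m² (ratio 4).
(1−a)S·A_cross = εσ·A_surf·T⁴  ⇒  T⁴ = (1−a)S/(4σ).
T⁴ = 0.280·2390/(4·5.67×10⁻⁸) = 2.951×10⁹ K⁴.
T = (2.951×10⁹)^(1/4).

T ≈ 233 K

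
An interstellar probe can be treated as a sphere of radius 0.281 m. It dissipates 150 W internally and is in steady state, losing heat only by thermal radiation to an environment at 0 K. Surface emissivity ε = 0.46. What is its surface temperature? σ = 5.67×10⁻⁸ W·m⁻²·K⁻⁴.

Steady state: internal power = radiated power, P = εσA T⁴.
Radiating area A = 4πr² = 0.9923 m².
T⁴ = P/(εσA) = 150/(0.46·5.67×10⁻⁸·0.9923) = 5.796×10⁹ K⁴.
T = (5.796×10⁹)^(1/4).

T ≈ 276 K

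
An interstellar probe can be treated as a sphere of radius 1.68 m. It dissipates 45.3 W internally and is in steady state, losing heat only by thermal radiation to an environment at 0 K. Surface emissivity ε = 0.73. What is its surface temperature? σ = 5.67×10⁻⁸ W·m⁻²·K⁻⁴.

Steady state: internal power = radiated power, P = εσA T⁴.
Radiating area A = 4πr² = 35.47 m².
T⁴ = P/(εσA) = 45.3/(0.73·5.67×10⁻⁸·35.47) = 3.086×10⁷ K⁴.
T = (3.086×10⁷)^(1/4).

T ≈ 74.5 K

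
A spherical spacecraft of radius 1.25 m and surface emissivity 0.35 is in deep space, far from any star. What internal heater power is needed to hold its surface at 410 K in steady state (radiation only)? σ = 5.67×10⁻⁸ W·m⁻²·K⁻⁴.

P = εσ·4πr²·T⁴.
4πr² = 19.63 m²; T⁴ = 2.826×10¹⁰ K⁴.
P = 0.35·5.67×10⁻⁸·19.63·2.826×10¹⁰.

P ≈ 11000 W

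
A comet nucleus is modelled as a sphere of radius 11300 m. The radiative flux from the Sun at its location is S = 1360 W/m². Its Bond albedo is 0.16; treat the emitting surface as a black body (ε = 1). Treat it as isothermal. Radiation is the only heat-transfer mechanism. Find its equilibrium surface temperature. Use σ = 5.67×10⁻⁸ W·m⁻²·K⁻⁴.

T ≈ 266 K

At equilibrium, absorbed power = emitted power.
Absorbing cross-section = πr² = 4.011×10⁸ m²; emitting surface = 4πr² = 1.605×10⁹ m² (ratio 4).
(1−a)S·A_cross = εσ·A_surf·T⁴  ⇒  T⁴ = (1−a)S/(4σ).
T⁴ = 0.840·1360/(4·5.67×10⁻⁸) = 5.037×10⁹ K⁴.
T = (5.037×10⁹)^(1/4).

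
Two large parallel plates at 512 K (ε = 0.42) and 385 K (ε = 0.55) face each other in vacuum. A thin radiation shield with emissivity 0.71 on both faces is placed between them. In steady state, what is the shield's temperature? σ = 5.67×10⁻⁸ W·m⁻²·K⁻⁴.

T_s ≈ 455 K

In steady state the net flux on the hot side equals that on the cold side.
σ(T₁⁴−T_s⁴)/D₁ = σ(T_s⁴−T₂⁴)/D₂, with D₁ = 1/ε₁+1/ε_s−1 = 2.789, D₂ = 1/ε_s+1/ε₂−1 = 2.227.
Solve for T_s⁴: T_s⁴ = (D₂·T₁⁴ + D₁·T₂⁴)/(D₁+D₂) = 4.272×10¹⁰ K⁴.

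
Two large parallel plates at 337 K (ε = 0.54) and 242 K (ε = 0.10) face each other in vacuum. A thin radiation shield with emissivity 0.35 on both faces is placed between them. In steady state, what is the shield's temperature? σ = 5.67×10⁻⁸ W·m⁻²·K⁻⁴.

T_s ≈ 321 K

In steady state the net flux on the hot side equals that on the cold side.
σ(T₁⁴−T_s⁴)/D₁ = σ(T_s⁴−T₂⁴)/D₂, with D₁ = 1/ε₁+1/ε_s−1 = 3.709, D₂ = 1/ε_s+1/ε₂−1 = 11.86.
Solve for T_s⁴: T_s⁴ = (D₂·T₁⁴ + D₁·T₂⁴)/(D₁+D₂) = 1.064×10¹⁰ K⁴.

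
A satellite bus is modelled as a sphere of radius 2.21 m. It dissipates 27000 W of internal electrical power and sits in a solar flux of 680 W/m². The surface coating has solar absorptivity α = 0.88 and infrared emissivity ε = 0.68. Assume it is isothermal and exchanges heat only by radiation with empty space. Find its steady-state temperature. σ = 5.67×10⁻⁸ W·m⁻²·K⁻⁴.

At steady state, absorbed solar power + internal power = radiated power.
Absorbed: α·S·A_cross = 0.88·680·15.34 = 9182 W (cross-section πr²).
Total input = 9182 + 27000 = 36180 W.
Radiated: εσ·A_surf·T⁴ with A_surf = 4πr² = 61.38 m².
T⁴ = 36180/(0.68·5.67×10⁻⁸·61.38) = 1.529×10¹⁰ K⁴.

T ≈ 352 K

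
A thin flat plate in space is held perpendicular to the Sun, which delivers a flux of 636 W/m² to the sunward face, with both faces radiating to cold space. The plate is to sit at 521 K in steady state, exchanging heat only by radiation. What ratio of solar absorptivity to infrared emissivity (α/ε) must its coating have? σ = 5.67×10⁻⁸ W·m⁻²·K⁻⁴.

α/ε ≈ 13.1

Balance: αS·A = εσ·2A·T⁴ ⇒ α/ε = 2σT⁴/S.
α/ε = 2·5.67×10⁻⁸·(521)⁴/636 = 2·5.67×10⁻⁸·7.368×10¹⁰/636.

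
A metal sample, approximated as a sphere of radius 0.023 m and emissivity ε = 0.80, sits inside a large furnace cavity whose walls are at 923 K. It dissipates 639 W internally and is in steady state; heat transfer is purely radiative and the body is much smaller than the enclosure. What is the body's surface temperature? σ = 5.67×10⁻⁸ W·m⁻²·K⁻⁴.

For a small grey body in a large enclosure, net radiated power = εσA(T⁴ − T_w⁴).
Steady state: P = εσA(T⁴ − T_w⁴) with A = 4πr² = 0.006648 m².
T⁴ = P/(εσA) + T_w⁴ = 639/(0.80·5.67×10⁻⁸·0.006648) + (923)⁴
    = 2.119×10¹² + 7.258×10¹¹ = 2.845×10¹² K⁴.

T ≈ 1300 K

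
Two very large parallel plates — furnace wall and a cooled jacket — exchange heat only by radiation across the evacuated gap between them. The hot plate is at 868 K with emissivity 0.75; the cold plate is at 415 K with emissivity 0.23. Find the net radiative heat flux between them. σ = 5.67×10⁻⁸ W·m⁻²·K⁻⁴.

For two infinite grey parallel plates, q = σ(T₁⁴ − T₂⁴)/(1/ε₁ + 1/ε₂ − 1).
T₁⁴ − T₂⁴ = 5.676×10¹¹ − 2.966×10¹⁰ = 5.380×10¹¹ K⁴.
1/ε₁ + 1/ε₂ − 1 = 1.333 + 4.348 − 1 = 4.681.
q = 5.67×10⁻⁸ × 5.380×10¹¹ / 4.681.

q ≈ 6520 W/m²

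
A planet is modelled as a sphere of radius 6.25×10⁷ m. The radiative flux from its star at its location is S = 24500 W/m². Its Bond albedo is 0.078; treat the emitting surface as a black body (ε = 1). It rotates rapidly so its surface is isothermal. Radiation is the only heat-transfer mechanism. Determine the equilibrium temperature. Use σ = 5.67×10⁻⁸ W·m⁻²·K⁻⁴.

T ≈ 562 K

At equilibrium, absorbed power = emitted power.
Absorbing cross-section = πr² = 1.227×10¹⁶ m²; emitting surface = 4πr² = 4.909×10¹⁶ m² (ratio 4).
(1−a)S·A_cross = εσ·A_surf·T⁴  ⇒  T⁴ = (1−a)S/(4σ).
T⁴ = 0.922·24500/(4·5.67×10⁻⁸) = 9.960×10¹⁰ K⁴.
T = (9.960×10¹⁰)^(1/4).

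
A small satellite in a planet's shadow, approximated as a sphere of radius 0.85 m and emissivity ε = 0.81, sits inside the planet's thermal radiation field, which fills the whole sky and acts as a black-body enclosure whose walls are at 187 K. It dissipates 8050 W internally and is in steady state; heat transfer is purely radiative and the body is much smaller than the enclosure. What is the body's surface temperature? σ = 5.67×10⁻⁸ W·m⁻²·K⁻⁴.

T ≈ 379 K

For a small grey body in a large enclosure, net radiated power = εσA(T⁴ − T_w⁴).
Steady state: P = εσA(T⁴ − T_w⁴) with A = 4πr² = 9.079 m².
T⁴ = P/(εσA) + T_w⁴ = 8050/(0.81·5.67×10⁻⁸·9.079) + (187)⁴
    = 1.931×10¹⁰ + 1.223×10⁹ = 2.053×10¹⁰ K⁴.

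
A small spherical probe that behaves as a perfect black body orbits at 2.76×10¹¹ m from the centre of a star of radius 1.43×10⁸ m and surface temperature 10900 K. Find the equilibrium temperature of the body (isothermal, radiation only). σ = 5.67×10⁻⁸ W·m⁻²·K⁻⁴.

T ≈ 175 K

The star's surface emits σT_*⁴; at distance d the flux is S = σT_*⁴(R_*/d)².
S = 5.67×10⁻⁸·(10900)⁴·(1.43×10⁸/2.76×10¹¹)² = 214.9 W/m².
For an isothermal sphere T⁴ = (1−a)S/(4σ) = 9.473×10⁸ K⁴.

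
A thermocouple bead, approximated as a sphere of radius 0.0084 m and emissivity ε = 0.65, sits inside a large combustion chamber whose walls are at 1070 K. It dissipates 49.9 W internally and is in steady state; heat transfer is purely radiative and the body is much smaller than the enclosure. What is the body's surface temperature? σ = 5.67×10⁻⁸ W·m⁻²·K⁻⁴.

For a small grey body in a large enclosure, net radiated power = εσA(T⁴ − T_w⁴).
Steady state: P = εσA(T⁴ − T_w⁴) with A = 4πr² = 8.867×10⁻⁴ m².
T⁴ = P/(εσA) + T_w⁴ = 49.9/(0.65·5.67×10⁻⁸·8.867×10⁻⁴) + (1070)⁴
    = 1.527×10¹² + 1.311×10¹² = 2.838×10¹² K⁴.

T ≈ 1300 K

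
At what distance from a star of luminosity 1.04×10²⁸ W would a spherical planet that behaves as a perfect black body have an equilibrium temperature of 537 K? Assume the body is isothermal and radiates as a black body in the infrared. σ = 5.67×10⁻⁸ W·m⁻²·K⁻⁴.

d ≈ 2.09×10¹¹ m

For an isothermal black-emitting sphere, (1−a)S·πr² = σ·4πr²·T⁴ ⇒ S = 4σT⁴/(1−a).
S = 4·5.67×10⁻⁸·(537)⁴/1.00 = 18860 W/m².
Flux falls as S = L/(4πd²), so d = √(L/(4πS)) = √(1.04×10²⁸/(4π·18860)).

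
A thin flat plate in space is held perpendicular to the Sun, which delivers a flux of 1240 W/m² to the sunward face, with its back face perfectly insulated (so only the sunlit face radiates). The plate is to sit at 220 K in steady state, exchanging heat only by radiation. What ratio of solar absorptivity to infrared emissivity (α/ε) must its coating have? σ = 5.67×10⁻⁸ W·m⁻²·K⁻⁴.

Balance: αS·A = εσ·1A·T⁴ ⇒ α/ε = σT⁴/S.
α/ε = 5.67×10⁻⁸·(220)⁴/1240 = 5.67×10⁻⁸·2.343×10⁹/1240.

α/ε ≈ 0.107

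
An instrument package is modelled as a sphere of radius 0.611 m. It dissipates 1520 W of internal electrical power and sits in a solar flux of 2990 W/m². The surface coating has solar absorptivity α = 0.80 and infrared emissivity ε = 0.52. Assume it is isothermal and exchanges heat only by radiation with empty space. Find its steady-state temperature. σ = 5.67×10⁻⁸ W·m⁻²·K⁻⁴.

T ≈ 421 K

At steady state, absorbed solar power + internal power = radiated power.
Absorbed: α·S·A_cross = 0.80·2990·1.173 = 2805 W (cross-section πr²).
Total input = 2805 + 1520 = 4325 W.
Radiated: εσ·A_surf·T⁴ with A_surf = 4πr² = 4.691 m².
T⁴ = 4325/(0.52·5.67×10⁻⁸·4.691) = 3.127×10¹⁰ K⁴.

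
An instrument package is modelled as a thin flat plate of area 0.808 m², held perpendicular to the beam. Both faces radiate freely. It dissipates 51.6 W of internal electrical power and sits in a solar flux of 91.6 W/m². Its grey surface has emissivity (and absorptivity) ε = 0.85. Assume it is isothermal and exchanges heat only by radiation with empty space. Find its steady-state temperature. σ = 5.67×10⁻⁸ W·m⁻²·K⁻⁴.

At steady state, absorbed solar power + internal power = radiated power.
Absorbed: α·S·A_cross = 0.85·91.6·0.8080 = 62.91 W (cross-section A).
Total input = 62.91 + 51.6 = 114.5 W.
Radiated: εσ·A_surf·T⁴ with A_surf = 2A = 1.616 m².
T⁴ = 114.5/(0.85·5.67×10⁻⁸·1.616) = 1.470×10⁹ K⁴.

T ≈ 196 K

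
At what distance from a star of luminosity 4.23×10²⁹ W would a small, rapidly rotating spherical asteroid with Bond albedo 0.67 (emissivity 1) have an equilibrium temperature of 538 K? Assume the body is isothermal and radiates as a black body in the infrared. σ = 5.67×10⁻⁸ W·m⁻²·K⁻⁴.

d ≈ 7.65×10¹¹ m

For an isothermal black-emitting sphere, (1−a)S·πr² = σ·4πr²·T⁴ ⇒ S = 4σT⁴/(1−a).
S = 4·5.67×10⁻⁸·(538)⁴/0.330 = 57580 W/m².
Flux falls as S = L/(4πd²), so d = √(L/(4πS)) = √(4.23×10²⁹/(4π·57580)).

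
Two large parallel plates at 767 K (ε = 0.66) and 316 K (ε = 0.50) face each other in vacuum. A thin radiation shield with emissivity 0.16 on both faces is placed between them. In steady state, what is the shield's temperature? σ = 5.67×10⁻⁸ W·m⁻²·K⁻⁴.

In steady state the net flux on the hot side equals that on the cold side.
σ(T₁⁴−T_s⁴)/D₁ = σ(T_s⁴−T₂⁴)/D₂, with D₁ = 1/ε₁+1/ε_s−1 = 6.765, D₂ = 1/ε_s+1/ε₂−1 = 7.250.
Solve for T_s⁴: T_s⁴ = (D₂·T₁⁴ + D₁·T₂⁴)/(D₁+D₂) = 1.838×10¹¹ K⁴.

T_s ≈ 655 K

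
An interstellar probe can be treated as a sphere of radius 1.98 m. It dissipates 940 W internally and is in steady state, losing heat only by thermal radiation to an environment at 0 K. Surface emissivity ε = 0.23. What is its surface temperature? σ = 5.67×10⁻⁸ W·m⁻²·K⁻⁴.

T ≈ 196 K

Steady state: internal power = radiated power, P = εσA T⁴.
Radiating area A = 4πr² = 49.27 m².
T⁴ = P/(εσA) = 940/(0.23·5.67×10⁻⁸·49.27) = 1.463×10⁹ K⁴.
T = (1.463×10⁹)^(1/4).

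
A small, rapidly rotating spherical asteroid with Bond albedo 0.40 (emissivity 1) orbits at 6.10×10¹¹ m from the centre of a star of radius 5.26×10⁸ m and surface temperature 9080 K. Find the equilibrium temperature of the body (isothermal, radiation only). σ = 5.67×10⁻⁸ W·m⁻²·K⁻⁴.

The star's surface emits σT_*⁴; at distance d the flux is S = σT_*⁴(R_*/d)².
S = 5.67×10⁻⁸·(9080)⁴·(5.26×10⁸/6.10×10¹¹)² = 286.6 W/m².
For an isothermal sphere T⁴ = (1−a)S/(4σ) = 7.581×10⁸ K⁴.

T ≈ 166 K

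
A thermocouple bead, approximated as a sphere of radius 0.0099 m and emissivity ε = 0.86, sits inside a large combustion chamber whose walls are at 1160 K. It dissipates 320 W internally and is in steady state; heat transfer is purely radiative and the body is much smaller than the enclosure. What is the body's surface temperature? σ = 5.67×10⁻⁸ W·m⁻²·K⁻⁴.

T ≈ 1630 K

For a small grey body in a large enclosure, net radiated power = εσA(T⁴ − T_w⁴).
Steady state: P = εσA(T⁴ − T_w⁴) with A = 4πr² = 0.001232 m².
T⁴ = P/(εσA) + T_w⁴ = 320/(0.86·5.67×10⁻⁸·0.001232) + (1160)⁴
    = 5.328×10¹² + 1.811×10¹² = 7.139×10¹² K⁴.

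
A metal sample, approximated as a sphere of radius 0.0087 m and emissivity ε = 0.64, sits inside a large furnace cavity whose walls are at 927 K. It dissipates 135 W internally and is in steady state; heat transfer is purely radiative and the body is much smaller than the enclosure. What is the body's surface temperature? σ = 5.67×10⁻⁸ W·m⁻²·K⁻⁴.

T ≈ 1470 K

For a small grey body in a large enclosure, net radiated power = εσA(T⁴ − T_w⁴).
Steady state: P = εσA(T⁴ − T_w⁴) with A = 4πr² = 9.511×10⁻⁴ m².
T⁴ = P/(εσA) + T_w⁴ = 135/(0.64·5.67×10⁻⁸·9.511×10⁻⁴) + (927)⁴
    = 3.911×10¹² + 7.384×10¹¹ = 4.650×10¹² K⁴.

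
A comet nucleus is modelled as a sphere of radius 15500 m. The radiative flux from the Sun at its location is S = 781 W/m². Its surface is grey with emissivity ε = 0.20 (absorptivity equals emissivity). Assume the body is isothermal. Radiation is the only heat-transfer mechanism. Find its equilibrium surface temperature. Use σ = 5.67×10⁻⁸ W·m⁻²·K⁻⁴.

T ≈ 242 K

At equilibrium, absorbed power = emitted power.
Absorbing cross-section = πr² = 7.548×10⁸ m²; emitting surface = 4πr² = 3.019×10⁹ m² (ratio 4).
εS·A_cross = εσ·A_surf·T⁴  ⇒  T⁴ = S/(4σ)   (ε cancels).
T⁴ = 781/(4·5.67×10⁻⁸) = 3.444×10⁹ K⁴.
T = (3.444×10⁹)^(1/4).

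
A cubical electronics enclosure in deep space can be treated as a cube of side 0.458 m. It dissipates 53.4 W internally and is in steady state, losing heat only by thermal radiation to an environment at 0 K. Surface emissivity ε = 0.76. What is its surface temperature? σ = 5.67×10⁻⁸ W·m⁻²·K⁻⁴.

Steady state: internal power = radiated power, P = εσA T⁴.
Radiating area A = 6L² = 1.259 m².
T⁴ = P/(εσA) = 53.4/(0.76·5.67×10⁻⁸·1.259) = 9.846×10⁸ K⁴.
T = (9.846×10⁸)^(1/4).

T ≈ 177 K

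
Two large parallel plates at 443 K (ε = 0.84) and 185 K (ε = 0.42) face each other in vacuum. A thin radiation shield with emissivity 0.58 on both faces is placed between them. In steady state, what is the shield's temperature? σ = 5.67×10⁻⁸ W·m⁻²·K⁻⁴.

T_s ≈ 395 K

In steady state the net flux on the hot side equals that on the cold side.
σ(T₁⁴−T_s⁴)/D₁ = σ(T_s⁴−T₂⁴)/D₂, with D₁ = 1/ε₁+1/ε_s−1 = 1.915, D₂ = 1/ε_s+1/ε₂−1 = 3.105.
Solve for T_s⁴: T_s⁴ = (D₂·T₁⁴ + D₁·T₂⁴)/(D₁+D₂) = 2.427×10¹⁰ K⁴.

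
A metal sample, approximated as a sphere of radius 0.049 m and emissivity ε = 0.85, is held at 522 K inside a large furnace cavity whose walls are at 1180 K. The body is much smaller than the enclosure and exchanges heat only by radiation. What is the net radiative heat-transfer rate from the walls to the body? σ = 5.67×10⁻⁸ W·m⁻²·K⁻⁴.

For a small grey body in a large enclosure: P_net = εσA(T_body⁴ − T_wall⁴).
A = 4πr² = 0.03017 m²; T_body⁴ − T_wall⁴ = 7.425×10¹⁰ − 1.939×10¹² = -1.865×10¹² K⁴.
|P_net| = 0.85·5.67×10⁻⁸·0.03017·1.865×10¹².

P_net ≈ 2710 W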